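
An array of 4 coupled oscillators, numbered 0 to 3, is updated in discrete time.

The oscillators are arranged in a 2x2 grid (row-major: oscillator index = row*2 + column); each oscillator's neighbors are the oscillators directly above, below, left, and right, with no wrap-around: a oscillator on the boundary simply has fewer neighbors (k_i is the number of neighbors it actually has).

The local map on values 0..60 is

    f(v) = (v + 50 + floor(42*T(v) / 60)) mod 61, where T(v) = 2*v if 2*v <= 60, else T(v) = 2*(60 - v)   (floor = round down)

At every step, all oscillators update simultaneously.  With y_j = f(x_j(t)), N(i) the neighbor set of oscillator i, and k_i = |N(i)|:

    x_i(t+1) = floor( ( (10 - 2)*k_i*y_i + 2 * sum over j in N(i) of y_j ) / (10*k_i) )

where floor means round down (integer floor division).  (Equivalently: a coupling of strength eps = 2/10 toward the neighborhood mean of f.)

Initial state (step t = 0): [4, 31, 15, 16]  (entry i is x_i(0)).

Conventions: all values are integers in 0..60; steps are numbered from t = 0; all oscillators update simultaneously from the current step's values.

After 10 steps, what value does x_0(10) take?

Simulating step by step:
t=0: [4, 31, 15, 16]
t=1: [55, 56, 28, 30]
t=2: [51, 45, 49, 10]
t=3: [52, 50, 48, 21]
t=4: [52, 51, 51, 41]
t=5: [52, 52, 52, 55]
t=6: [52, 51, 51, 51]
t=7: [52, 52, 52, 52]
t=8: [52, 52, 52, 52]
t=9: [52, 52, 52, 52]
t=10: [52, 52, 52, 52]

Answer: x_0(10) = 52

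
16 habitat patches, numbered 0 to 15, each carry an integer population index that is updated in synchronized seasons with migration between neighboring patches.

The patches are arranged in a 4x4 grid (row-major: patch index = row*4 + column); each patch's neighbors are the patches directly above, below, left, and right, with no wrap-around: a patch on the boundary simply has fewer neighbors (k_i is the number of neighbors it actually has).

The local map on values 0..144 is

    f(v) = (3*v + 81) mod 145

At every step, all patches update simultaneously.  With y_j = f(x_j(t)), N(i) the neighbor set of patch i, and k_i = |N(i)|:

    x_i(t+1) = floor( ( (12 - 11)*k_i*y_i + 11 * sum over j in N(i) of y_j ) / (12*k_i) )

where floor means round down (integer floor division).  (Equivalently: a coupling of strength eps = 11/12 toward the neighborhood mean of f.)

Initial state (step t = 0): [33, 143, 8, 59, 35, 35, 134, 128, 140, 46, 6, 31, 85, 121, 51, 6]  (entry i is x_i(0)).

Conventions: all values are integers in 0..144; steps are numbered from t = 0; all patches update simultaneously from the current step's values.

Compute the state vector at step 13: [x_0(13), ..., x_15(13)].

Simulating step by step:
t=0: [33, 143, 8, 59, 35, 35, 134, 128, 140, 46, 6, 31, 85, 121, 51, 6]
t=1: [56, 61, 80, 71, 46, 57, 67, 60, 54, 55, 63, 72, 38, 64, 70, 62]
t=2: [97, 83, 82, 67, 100, 107, 98, 54, 76, 113, 66, 111, 107, 57, 114, 13]
t=3: [66, 73, 83, 73, 72, 88, 94, 113, 103, 96, 119, 117, 67, 123, 121, 127]
t=4: [18, 70, 31, 78, 88, 43, 58, 79, 76, 46, 69, 60, 64, 70, 14, 71]
t=5: [36, 70, 43, 28, 71, 60, 69, 79, 80, 58, 108, 63, 19, 99, 55, 109]
t=6: [5, 68, 55, 44, 58, 68, 86, 90, 79, 89, 119, 90, 66, 113, 106, 113]
t=7: [122, 114, 86, 79, 89, 93, 73, 59, 94, 73, 63, 64, 83, 102, 89, 88]
t=8: [88, 51, 56, 76, 52, 54, 82, 60, 39, 84, 57, 100, 81, 41, 89, 89]
t=9: [87, 85, 52, 102, 70, 67, 100, 54, 56, 76, 61, 93, 54, 46, 73, 73]
t=10: [25, 89, 79, 95, 89, 47, 109, 87, 44, 101, 53, 75, 89, 44, 62, 37]
t=11: [54, 40, 79, 43, 52, 81, 67, 68, 69, 78, 88, 60, 67, 89, 74, 67]
t=12: [76, 53, 81, 82, 91, 73, 70, 108, 89, 68, 71, 111, 103, 58, 77, 70]
t=13: [74, 27, 43, 71, 31, 69, 37, 59, 97, 53, 66, 47, 85, 89, 36, 67]

Answer: [74, 27, 43, 71, 31, 69, 37, 59, 97, 53, 66, 47, 85, 89, 36, 67]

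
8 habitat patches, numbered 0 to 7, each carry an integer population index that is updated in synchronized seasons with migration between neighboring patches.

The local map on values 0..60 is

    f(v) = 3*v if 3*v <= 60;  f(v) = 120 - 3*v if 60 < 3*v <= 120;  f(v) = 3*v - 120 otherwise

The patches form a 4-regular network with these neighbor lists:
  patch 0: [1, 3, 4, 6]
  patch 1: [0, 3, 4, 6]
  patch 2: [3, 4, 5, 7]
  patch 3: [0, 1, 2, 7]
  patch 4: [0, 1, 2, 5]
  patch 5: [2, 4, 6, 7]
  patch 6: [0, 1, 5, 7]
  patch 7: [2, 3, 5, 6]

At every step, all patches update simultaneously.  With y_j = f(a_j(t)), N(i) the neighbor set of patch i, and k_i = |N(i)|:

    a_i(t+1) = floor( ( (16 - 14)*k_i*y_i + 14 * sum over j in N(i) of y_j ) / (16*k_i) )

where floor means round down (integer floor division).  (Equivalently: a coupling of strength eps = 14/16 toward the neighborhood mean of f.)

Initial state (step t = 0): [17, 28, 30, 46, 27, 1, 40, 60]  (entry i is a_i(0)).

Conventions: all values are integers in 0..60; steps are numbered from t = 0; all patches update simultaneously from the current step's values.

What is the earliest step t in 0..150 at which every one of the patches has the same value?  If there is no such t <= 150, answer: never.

Simulating step by step:
t=0: [17, 28, 30, 46, 27, 1, 40, 60]  (not all equal)
t=1: [26, 28, 30, 40, 31, 28, 32, 18]  (not all equal)
t=2: [24, 24, 29, 35, 34, 34, 39, 26]  (not all equal)
t=3: [24, 24, 24, 39, 34, 23, 34, 20]  (not all equal)
t=4: [25, 25, 34, 45, 44, 37, 47, 33]  (not all equal)
t=5: [25, 25, 14, 30, 27, 16, 28, 16]  (not all equal)
t=6: [38, 38, 41, 43, 44, 42, 45, 40]  (not all equal)
t=7: [9, 9, 6, 4, 6, 7, 5, 7]  (not all equal)
t=8: [19, 19, 18, 21, 22, 18, 22, 17]  (not all equal)
t=9: [55, 55, 54, 55, 55, 53, 54, 54]  (not all equal)
t=10: [44, 44, 42, 43, 43, 42, 42, 42]  (not all equal)
t=11: [9, 9, 7, 9, 9, 6, 8, 6]  (not all equal)
t=12: [26, 26, 22, 23, 23, 21, 22, 21]  (not all equal)
t=13: [48, 48, 54, 49, 49, 54, 50, 54]  (not all equal)
t=14: [26, 26, 35, 32, 32, 36, 32, 36]  (not all equal)
t=15: [30, 30, 17, 27, 27, 17, 26, 17]  (not all equal)
t=16: [36, 36, 45, 40, 40, 46, 40, 46]  (not all equal)
t=17: [4, 4, 9, 12, 12, 9, 13, 9]  (not all equal)
t=18: [28, 28, 30, 21, 21, 31, 21, 31]  (not all equal)
t=19: [49, 49, 40, 35, 35, 40, 34, 40]  (not all equal)
t=20: [19, 19, 6, 13, 13, 7, 14, 7]  (not all equal)
t=21: [45, 45, 28, 38, 38, 28, 39, 28]  (not all equal)
t=22: [8, 8, 22, 23, 23, 22, 22, 22]  (not all equal)
t=23: [42, 42, 52, 40, 40, 53, 40, 53]  (not all equal)
t=24: [2, 2, 21, 19, 19, 21, 19, 21]  (not all equal)
t=25: [39, 39, 57, 34, 34, 57, 34, 57]  (not all equal)
t=26: [12, 12, 36, 25, 25, 36, 25, 36]  (not all equal)
t=27: [41, 41, 26, 26, 26, 26, 26, 26]  (not all equal)
t=28: [28, 28, 42, 24, 24, 42, 24, 42]  (not all equal)
t=29: [43, 43, 24, 24, 24, 24, 24, 24]  (not all equal)
t=30: [34, 34, 48, 30, 30, 48, 30, 48]  (not all equal)
t=31: [25, 25, 26, 22, 22, 26, 22, 26]  (not all equal)
t=32: [50, 50, 47, 44, 44, 47, 44, 47]  (not all equal)
t=33: [18, 18, 17, 23, 23, 17, 23, 17]  (not all equal)
t=34: [52, 52, 51, 52, 52, 51, 52, 51]  (not all equal)
t=35: [36, 36, 34, 34, 34, 34, 34, 34]  (not all equal)
t=36: [15, 15, 18, 15, 15, 18, 15, 18]  (not all equal)
t=37: [45, 45, 50, 48, 48, 50, 48, 50]  (not all equal)
t=38: [20, 20, 27, 22, 22, 27, 22, 27]  (not all equal)
t=39: [56, 56, 45, 50, 50, 45, 50, 45]  (not all equal)
t=40: [36, 36, 21, 31, 31, 21, 31, 21]  (not all equal)
t=41: [21, 21, 43, 33, 33, 43, 33, 43]  (not all equal)
t=42: [33, 33, 14, 31, 31, 14, 31, 14]  (not all equal)
t=43: [24, 24, 35, 30, 30, 35, 30, 35]  (not all equal)
t=44: [36, 36, 21, 31, 31, 21, 31, 21]  (not all equal)

Answer: never
Key observation: The state at step 40 reappears at step 44 — the system is in a cycle of period 4 from step 40 on.  No step 0..44 is synchronized, and the cycle repeats forever, so no step up to 150 (or ever) has all patches equal.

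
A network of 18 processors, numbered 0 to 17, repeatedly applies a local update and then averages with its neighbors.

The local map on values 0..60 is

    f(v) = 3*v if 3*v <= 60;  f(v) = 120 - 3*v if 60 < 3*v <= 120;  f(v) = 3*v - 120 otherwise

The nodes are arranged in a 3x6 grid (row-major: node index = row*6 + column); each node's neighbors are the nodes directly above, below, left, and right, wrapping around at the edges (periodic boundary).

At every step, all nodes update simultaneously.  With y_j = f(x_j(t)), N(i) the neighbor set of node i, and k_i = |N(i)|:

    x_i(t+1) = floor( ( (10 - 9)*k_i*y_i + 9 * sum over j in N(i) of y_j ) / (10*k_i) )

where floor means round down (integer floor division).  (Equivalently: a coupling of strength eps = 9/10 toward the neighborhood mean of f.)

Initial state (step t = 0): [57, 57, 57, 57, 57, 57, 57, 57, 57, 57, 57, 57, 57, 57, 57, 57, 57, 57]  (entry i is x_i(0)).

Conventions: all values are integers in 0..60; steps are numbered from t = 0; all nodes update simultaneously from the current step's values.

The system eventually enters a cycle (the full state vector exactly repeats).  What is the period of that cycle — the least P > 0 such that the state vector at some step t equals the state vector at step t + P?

Simulating step by step:
t=0: [57, 57, 57, 57, 57, 57, 57, 57, 57, 57, 57, 57, 57, 57, 57, 57, 57, 57]
t=1: [51, 51, 51, 51, 51, 51, 51, 51, 51, 51, 51, 51, 51, 51, 51, 51, 51, 51]
t=2: [33, 33, 33, 33, 33, 33, 33, 33, 33, 33, 33, 33, 33, 33, 33, 33, 33, 33]
t=3: [21, 21, 21, 21, 21, 21, 21, 21, 21, 21, 21, 21, 21, 21, 21, 21, 21, 21]
t=4: [57, 57, 57, 57, 57, 57, 57, 57, 57, 57, 57, 57, 57, 57, 57, 57, 57, 57]

Answer: 4
Key observation: The state at step 0, [57, 57, 57, 57, 57, 57, 57, 57, 57, 57, 57, 57, 57, 57, 57, 57, 57, 57], reappears at step 4 — and no state repeats earlier — so the cycle the system enters has period 4.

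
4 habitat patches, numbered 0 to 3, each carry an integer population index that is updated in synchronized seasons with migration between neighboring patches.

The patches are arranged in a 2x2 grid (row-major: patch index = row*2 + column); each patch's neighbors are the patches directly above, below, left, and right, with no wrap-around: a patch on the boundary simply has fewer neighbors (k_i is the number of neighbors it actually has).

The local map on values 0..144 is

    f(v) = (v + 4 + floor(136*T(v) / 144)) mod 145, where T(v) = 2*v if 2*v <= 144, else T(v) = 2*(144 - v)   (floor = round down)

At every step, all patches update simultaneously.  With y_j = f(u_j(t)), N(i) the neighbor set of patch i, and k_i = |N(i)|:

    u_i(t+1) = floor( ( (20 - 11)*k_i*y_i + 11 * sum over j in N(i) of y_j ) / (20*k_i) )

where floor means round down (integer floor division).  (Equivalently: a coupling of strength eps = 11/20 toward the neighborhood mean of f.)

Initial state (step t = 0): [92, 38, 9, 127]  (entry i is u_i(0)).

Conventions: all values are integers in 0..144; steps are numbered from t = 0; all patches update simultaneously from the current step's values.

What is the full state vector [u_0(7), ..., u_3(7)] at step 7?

Answer: [39, 48, 46, 56]

Derivation:
t=0: [92, 38, 9, 127]
t=1: [61, 69, 31, 47]
t=2: [57, 73, 89, 104]
t=3: [42, 46, 39, 49]
t=4: [125, 95, 86, 69]
t=5: [36, 41, 45, 53]
t=6: [119, 87, 93, 75]
t=7: [39, 48, 46, 56]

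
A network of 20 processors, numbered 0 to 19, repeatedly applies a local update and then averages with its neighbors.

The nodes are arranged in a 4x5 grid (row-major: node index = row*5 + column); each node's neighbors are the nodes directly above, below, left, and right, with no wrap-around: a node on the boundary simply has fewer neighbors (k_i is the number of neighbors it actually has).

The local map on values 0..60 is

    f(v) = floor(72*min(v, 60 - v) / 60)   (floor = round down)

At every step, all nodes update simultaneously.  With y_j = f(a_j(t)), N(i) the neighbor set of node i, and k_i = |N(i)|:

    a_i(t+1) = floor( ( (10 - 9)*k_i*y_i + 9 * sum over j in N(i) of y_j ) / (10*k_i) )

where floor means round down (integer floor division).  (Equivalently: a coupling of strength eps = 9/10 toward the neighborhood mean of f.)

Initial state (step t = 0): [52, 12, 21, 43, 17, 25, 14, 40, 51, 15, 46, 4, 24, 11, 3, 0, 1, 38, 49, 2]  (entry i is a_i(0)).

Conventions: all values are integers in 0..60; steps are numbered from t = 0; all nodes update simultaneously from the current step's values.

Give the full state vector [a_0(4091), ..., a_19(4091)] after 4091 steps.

Answer: [33, 33, 33, 33, 33, 33, 33, 33, 33, 33, 33, 32, 33, 33, 33, 32, 32, 32, 33, 33]
Key observation: The state at step 10, [32, 32, 32, 32, 32, 32, 32, 32, 32, 32, 32, 32, 32, 32, 32, 32, 33, 32, 32, 32], reappears at step 12: the system is in a cycle of period 2 from step 10 on.  Therefore the state at step 4091 equals the state at step 10 + ((4091 - 10) mod 2) = 11, which is [33, 33, 33, 33, 33, 33, 33, 33, 33, 33, 33, 32, 33, 33, 33, 32, 32, 32, 33, 33].

Derivation:
t=0: [52, 12, 21, 43, 17, 25, 14, 40, 51, 15, 46, 4, 24, 11, 3, 0, 1, 38, 49, 2]
t=1: [20, 16, 19, 18, 19, 15, 17, 20, 17, 11, 11, 14, 17, 13, 10, 7, 9, 15, 13, 7]
t=2: [19, 21, 21, 21, 17, 18, 19, 20, 18, 17, 13, 15, 18, 16, 12, 11, 13, 15, 13, 12]
t=3: [22, 23, 24, 22, 22, 19, 22, 22, 21, 18, 17, 18, 19, 17, 17, 14, 16, 17, 16, 14]
t=4: [24, 26, 26, 26, 23, 23, 24, 25, 23, 23, 19, 21, 21, 21, 19, 19, 19, 20, 18, 19]
t=5: [28, 29, 30, 28, 28, 26, 28, 27, 28, 25, 24, 24, 25, 23, 24, 22, 23, 22, 23, 21]
t=6: [32, 34, 33, 33, 31, 31, 31, 32, 30, 31, 28, 29, 28, 29, 27, 27, 26, 27, 26, 27]
t=7: [32, 32, 32, 33, 33, 33, 33, 33, 33, 34, 33, 32, 33, 33, 33, 32, 32, 31, 32, 31]
t=8: [32, 32, 32, 32, 31, 32, 32, 32, 31, 31, 32, 32, 32, 32, 32, 32, 33, 32, 33, 32]
t=9: [33, 33, 33, 33, 33, 33, 33, 33, 33, 33, 33, 32, 33, 33, 33, 32, 32, 32, 32, 32]
t=10: [32, 32, 32, 32, 32, 32, 32, 32, 32, 32, 32, 32, 32, 32, 32, 32, 33, 32, 32, 32]
t=11: [33, 33, 33, 33, 33, 33, 33, 33, 33, 33, 33, 32, 33, 33, 33, 32, 32, 32, 33, 33]
t=12: [32, 32, 32, 32, 32, 32, 32, 32, 32, 32, 32, 32, 32, 32, 32, 32, 33, 32, 32, 32]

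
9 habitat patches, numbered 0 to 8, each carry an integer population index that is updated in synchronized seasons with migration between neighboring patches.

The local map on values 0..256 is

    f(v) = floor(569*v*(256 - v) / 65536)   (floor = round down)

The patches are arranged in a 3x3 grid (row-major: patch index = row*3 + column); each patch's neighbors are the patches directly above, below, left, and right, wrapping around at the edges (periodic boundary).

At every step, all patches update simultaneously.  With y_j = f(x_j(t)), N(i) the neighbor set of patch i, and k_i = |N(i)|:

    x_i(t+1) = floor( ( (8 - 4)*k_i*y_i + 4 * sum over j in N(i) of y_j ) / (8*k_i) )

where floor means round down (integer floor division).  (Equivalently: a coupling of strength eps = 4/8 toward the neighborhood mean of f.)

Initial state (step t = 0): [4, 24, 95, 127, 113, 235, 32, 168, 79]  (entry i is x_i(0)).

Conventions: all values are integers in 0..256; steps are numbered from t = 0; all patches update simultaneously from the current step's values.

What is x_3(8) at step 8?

Answer: x_3(8) = 140

Derivation:
t=0: [4, 24, 95, 127, 113, 235, 32, 168, 79]
t=1: [52, 75, 93, 102, 115, 87, 80, 110, 106]
t=2: [109, 121, 124, 128, 134, 131, 124, 134, 133]
t=3: [140, 140, 141, 141, 141, 141, 141, 141, 141]
t=4: [140, 140, 140, 140, 140, 140, 140, 140, 140]
t=5: [140, 140, 140, 140, 140, 140, 140, 140, 140]
t=6: [140, 140, 140, 140, 140, 140, 140, 140, 140]
t=7: [140, 140, 140, 140, 140, 140, 140, 140, 140]
t=8: [140, 140, 140, 140, 140, 140, 140, 140, 140]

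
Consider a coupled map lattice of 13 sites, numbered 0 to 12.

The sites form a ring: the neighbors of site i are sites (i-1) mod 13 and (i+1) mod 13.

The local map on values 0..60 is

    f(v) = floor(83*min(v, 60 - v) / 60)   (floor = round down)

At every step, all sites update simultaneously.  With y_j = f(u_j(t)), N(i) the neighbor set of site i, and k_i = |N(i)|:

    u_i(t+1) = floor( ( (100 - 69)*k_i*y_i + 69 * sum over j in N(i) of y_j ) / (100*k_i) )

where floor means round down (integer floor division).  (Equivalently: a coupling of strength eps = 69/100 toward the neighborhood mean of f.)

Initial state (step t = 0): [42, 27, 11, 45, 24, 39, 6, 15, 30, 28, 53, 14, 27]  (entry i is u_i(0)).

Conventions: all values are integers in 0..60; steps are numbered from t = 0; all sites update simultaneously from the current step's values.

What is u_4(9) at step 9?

Answer: u_4(9) = 39

Derivation:
t=0: [42, 27, 11, 45, 24, 39, 6, 15, 30, 28, 53, 14, 27]
t=1: [32, 24, 24, 22, 27, 23, 19, 23, 32, 29, 22, 21, 26]
t=2: [35, 34, 31, 33, 32, 31, 29, 31, 36, 35, 33, 31, 33]
t=3: [35, 36, 37, 38, 38, 39, 40, 37, 35, 34, 37, 37, 37]
t=4: [32, 32, 31, 30, 29, 28, 29, 30, 33, 33, 32, 31, 32]
t=5: [38, 38, 39, 40, 39, 39, 39, 39, 38, 37, 38, 38, 38]
t=6: [30, 29, 28, 28, 28, 29, 29, 29, 30, 30, 30, 30, 30]
t=7: [40, 39, 38, 38, 38, 39, 40, 40, 40, 41, 41, 41, 41]
t=8: [27, 28, 29, 30, 29, 28, 27, 27, 26, 26, 26, 26, 26]
t=9: [36, 38, 39, 40, 39, 38, 37, 36, 35, 35, 35, 35, 35]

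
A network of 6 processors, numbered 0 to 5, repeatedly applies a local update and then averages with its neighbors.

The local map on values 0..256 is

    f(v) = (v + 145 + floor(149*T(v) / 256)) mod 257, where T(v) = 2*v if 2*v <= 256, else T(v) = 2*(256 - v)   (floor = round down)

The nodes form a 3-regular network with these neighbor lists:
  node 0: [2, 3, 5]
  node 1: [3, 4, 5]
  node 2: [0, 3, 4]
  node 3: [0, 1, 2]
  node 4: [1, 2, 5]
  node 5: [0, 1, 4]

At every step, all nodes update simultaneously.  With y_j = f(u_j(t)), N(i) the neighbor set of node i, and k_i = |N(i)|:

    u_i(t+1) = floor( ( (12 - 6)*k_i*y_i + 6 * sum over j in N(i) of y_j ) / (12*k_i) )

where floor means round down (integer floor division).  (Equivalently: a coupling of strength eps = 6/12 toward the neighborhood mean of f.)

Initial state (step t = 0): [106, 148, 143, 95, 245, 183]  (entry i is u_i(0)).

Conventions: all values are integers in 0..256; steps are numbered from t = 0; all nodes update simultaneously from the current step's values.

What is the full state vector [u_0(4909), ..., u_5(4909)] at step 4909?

Answer: [159, 159, 159, 159, 159, 159]
Key observation: The state at step 3, [159, 159, 159, 159, 159, 159], reappears at step 4: the system is in a cycle of period 1 from step 3 on.  Therefore the state at step 4909 equals the state at step 3 + ((4909 - 3) mod 1) = 3, which is [159, 159, 159, 159, 159, 159].

Derivation:
t=0: [106, 148, 143, 95, 245, 183]
t=1: [126, 146, 140, 119, 152, 148]
t=2: [158, 158, 159, 153, 161, 161]
t=3: [159, 159, 159, 159, 159, 159]
t=4: [159, 159, 159, 159, 159, 159]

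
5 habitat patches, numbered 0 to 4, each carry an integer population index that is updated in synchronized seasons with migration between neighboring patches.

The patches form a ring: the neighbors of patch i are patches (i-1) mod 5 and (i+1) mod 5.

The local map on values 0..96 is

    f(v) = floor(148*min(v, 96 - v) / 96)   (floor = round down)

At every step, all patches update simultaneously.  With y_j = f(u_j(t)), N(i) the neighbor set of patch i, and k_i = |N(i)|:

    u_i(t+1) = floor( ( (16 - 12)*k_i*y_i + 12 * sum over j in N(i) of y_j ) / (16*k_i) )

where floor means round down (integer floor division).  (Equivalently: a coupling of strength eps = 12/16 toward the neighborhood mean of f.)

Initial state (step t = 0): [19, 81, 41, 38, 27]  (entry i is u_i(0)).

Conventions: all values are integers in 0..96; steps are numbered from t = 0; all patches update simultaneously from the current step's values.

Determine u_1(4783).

Answer: u_1(4783) = 66
Key observation: The state at step 21, [70, 70, 70, 70, 70], reappears at step 27: the system is in a cycle of period 6 from step 21 on.  Therefore the state at step 4783 equals the state at step 21 + ((4783 - 21) mod 6) = 25, which is [66, 66, 66, 66, 66].

Derivation:
t=0: [19, 81, 41, 38, 27]
t=1: [31, 40, 46, 53, 42]
t=2: [58, 59, 65, 66, 58]
t=3: [57, 53, 50, 50, 53]
t=4: [64, 65, 68, 68, 65]
t=5: [47, 46, 44, 44, 46]
t=6: [70, 69, 68, 68, 69]
t=7: [40, 41, 42, 42, 41]
t=8: [62, 62, 63, 63, 62]
t=9: [52, 51, 50, 50, 51]
t=10: [68, 68, 69, 69, 68]
t=11: [43, 42, 41, 41, 42]
t=12: [64, 64, 63, 63, 64]
t=13: [49, 49, 49, 49, 49]
t=14: [72, 72, 72, 72, 72]
t=15: [37, 37, 37, 37, 37]
t=16: [57, 57, 57, 57, 57]
t=17: [60, 60, 60, 60, 60]
t=18: [55, 55, 55, 55, 55]
t=19: [63, 63, 63, 63, 63]
t=20: [50, 50, 50, 50, 50]
t=21: [70, 70, 70, 70, 70]
t=22: [40, 40, 40, 40, 40]
t=23: [61, 61, 61, 61, 61]
t=24: [53, 53, 53, 53, 53]
t=25: [66, 66, 66, 66, 66]
t=26: [46, 46, 46, 46, 46]
t=27: [70, 70, 70, 70, 70]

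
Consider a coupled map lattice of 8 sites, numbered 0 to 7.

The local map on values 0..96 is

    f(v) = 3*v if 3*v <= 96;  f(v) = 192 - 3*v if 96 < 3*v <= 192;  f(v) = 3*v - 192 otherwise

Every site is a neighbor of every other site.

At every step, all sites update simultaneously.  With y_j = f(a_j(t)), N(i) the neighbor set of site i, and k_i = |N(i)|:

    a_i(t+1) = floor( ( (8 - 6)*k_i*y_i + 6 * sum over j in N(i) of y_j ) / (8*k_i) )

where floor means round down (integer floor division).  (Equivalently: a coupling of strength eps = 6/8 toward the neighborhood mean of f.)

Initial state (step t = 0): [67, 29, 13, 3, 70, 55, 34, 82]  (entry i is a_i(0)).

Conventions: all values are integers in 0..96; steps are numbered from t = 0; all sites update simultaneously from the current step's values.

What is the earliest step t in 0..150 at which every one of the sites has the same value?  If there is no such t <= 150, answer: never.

Answer: 5
Key observation: Synchronization is absorbing here: once all sites are equal they stay equal, and step 5 is the first all-equal step.

Derivation:
t=0: [67, 29, 13, 3, 70, 55, 34, 82]  (not all equal)
t=1: [36, 48, 41, 36, 38, 39, 48, 43]  (not all equal)
t=2: [70, 65, 68, 70, 69, 69, 65, 67]  (not all equal)
t=3: [12, 10, 11, 12, 12, 12, 10, 11]  (not all equal)
t=4: [34, 33, 33, 34, 34, 34, 33, 33]  (not all equal)
t=5: [91, 91, 91, 91, 91, 91, 91, 91]  (all equal)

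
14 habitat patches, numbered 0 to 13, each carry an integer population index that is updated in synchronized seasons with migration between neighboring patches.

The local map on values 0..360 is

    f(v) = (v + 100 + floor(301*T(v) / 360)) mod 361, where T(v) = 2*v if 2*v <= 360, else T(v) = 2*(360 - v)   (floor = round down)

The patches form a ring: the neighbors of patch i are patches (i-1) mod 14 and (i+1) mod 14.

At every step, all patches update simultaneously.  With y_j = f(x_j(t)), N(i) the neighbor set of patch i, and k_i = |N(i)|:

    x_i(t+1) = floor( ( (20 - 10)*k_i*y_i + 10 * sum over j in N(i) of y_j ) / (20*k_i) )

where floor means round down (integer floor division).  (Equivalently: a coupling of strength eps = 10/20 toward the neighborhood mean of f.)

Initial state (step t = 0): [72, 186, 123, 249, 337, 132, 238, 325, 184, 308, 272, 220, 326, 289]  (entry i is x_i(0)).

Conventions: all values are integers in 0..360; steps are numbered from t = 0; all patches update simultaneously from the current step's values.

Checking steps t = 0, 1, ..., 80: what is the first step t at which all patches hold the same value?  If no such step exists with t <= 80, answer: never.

Simulating step by step:
t=0: [72, 186, 123, 249, 337, 132, 238, 325, 184, 308, 272, 220, 326, 289]  (not all equal)
t=1: [236, 197, 130, 131, 123, 119, 143, 160, 172, 160, 160, 166, 145, 176]  (not all equal)
t=2: [195, 171, 117, 82, 69, 75, 116, 162, 182, 174, 170, 164, 160, 181]  (not all equal)
t=3: [208, 162, 154, 243, 296, 233, 141, 152, 202, 204, 191, 178, 182, 203]  (not all equal)
t=4: [194, 173, 162, 161, 161, 156, 139, 152, 189, 205, 210, 214, 213, 206]  (not all equal)
t=5: [205, 195, 178, 169, 165, 147, 130, 153, 193, 204, 199, 197, 198, 202]  (not all equal)
t=6: [205, 208, 206, 193, 169, 131, 112, 147, 193, 206, 206, 207, 206, 205]  (not all equal)
t=7: [202, 201, 204, 203, 170, 101, 74, 127, 188, 204, 201, 201, 202, 202]  (not all equal)
t=8: [205, 204, 203, 201, 149, 126, 170, 166, 177, 206, 204, 205, 205, 205]  (not all equal)
t=9: [203, 203, 204, 187, 138, 120, 160, 192, 201, 204, 202, 203, 203, 203]  (not all equal)
t=10: [204, 203, 206, 185, 122, 97, 150, 198, 206, 204, 204, 204, 204, 204]  (not all equal)
t=11: [203, 203, 206, 174, 176, 230, 211, 188, 203, 202, 203, 203, 203, 203]  (not all equal)
t=12: [204, 203, 202, 204, 201, 195, 199, 207, 206, 204, 204, 204, 204, 204]  (not all equal)
t=13: [203, 204, 204, 204, 205, 207, 206, 202, 202, 202, 203, 203, 203, 203]  (not all equal)
t=14: [203, 203, 203, 203, 202, 201, 202, 204, 205, 204, 204, 204, 204, 204]  (not all equal)
t=15: [203, 204, 204, 204, 204, 205, 204, 203, 203, 203, 203, 203, 203, 203]  (not all equal)
t=16: [203, 203, 203, 203, 203, 203, 203, 203, 204, 204, 204, 204, 204, 204]  (not all equal)
t=17: [203, 204, 204, 204, 204, 204, 204, 203, 203, 203, 203, 203, 203, 203]  (not all equal)
t=18: [203, 203, 203, 203, 203, 203, 203, 203, 204, 204, 204, 204, 204, 204]  (not all equal)

Answer: never
Key observation: The state at step 16 reappears at step 18 — the system is in a cycle of period 2 from step 16 on.  No step 0..18 is synchronized, and the cycle repeats forever, so no step up to 80 (or ever) has all patches equal.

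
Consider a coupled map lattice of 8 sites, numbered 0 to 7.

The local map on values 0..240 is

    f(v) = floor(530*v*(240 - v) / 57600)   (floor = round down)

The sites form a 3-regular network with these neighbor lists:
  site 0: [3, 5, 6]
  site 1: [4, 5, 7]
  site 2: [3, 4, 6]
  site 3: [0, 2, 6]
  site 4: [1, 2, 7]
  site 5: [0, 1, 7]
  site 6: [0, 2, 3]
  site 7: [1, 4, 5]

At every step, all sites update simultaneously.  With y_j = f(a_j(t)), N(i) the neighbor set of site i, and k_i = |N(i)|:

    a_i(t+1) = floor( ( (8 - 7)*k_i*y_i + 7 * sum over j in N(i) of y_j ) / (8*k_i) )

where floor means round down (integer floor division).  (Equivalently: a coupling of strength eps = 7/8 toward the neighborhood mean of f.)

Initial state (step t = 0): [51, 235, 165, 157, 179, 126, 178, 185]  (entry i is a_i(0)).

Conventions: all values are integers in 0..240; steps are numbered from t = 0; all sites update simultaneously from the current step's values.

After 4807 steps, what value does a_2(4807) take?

Answer: a_2(4807) = 131
Key observation: The state at step 4, [131, 131, 131, 131, 131, 131, 131, 131], reappears at step 5: the system is in a cycle of period 1 from step 4 on.  Therefore the state at step 4807 equals the state at step 4 + ((4807 - 4) mod 1) = 4, which is [131, 131, 131, 131, 131, 131, 131, 131].

Derivation:
t=0: [51, 235, 165, 157, 179, 126, 178, 185]
t=1: [113, 96, 107, 102, 75, 72, 105, 82]
t=2: [124, 115, 124, 130, 123, 124, 130, 117]
t=3: [131, 132, 131, 131, 132, 132, 131, 132]
t=4: [131, 131, 131, 131, 131, 131, 131, 131]
t=5: [131, 131, 131, 131, 131, 131, 131, 131]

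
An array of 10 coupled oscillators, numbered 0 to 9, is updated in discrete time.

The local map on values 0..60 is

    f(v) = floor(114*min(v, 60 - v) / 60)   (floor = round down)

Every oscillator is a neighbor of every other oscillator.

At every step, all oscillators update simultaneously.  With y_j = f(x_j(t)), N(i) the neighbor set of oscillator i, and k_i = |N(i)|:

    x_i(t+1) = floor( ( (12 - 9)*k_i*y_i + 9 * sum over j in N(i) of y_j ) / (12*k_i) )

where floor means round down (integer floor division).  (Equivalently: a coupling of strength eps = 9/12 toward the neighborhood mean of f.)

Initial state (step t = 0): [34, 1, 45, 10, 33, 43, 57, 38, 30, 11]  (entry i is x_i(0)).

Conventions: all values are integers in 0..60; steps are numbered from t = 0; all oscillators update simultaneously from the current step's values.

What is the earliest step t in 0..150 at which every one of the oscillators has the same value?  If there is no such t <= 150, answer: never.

Answer: 8
Key observation: Synchronization is absorbing here: once all oscillators are equal they stay equal, and step 8 is the first all-equal step.

Derivation:
t=0: [34, 1, 45, 10, 33, 43, 57, 38, 30, 11]  (not all equal)
t=1: [33, 25, 29, 28, 33, 30, 26, 32, 34, 28]  (not all equal)
t=2: [51, 51, 52, 52, 51, 52, 51, 52, 51, 52]  (not all equal)
t=3: [16, 16, 15, 15, 16, 15, 16, 15, 16, 15]  (not all equal)
t=4: [29, 29, 28, 28, 29, 28, 29, 28, 29, 28]  (not all equal)
t=5: [54, 54, 53, 53, 54, 53, 54, 53, 54, 53]  (not all equal)
t=6: [11, 11, 12, 12, 11, 12, 11, 12, 11, 12]  (not all equal)
t=7: [20, 20, 21, 21, 20, 21, 20, 21, 20, 21]  (not all equal)
t=8: [38, 38, 38, 38, 38, 38, 38, 38, 38, 38]  (all equal)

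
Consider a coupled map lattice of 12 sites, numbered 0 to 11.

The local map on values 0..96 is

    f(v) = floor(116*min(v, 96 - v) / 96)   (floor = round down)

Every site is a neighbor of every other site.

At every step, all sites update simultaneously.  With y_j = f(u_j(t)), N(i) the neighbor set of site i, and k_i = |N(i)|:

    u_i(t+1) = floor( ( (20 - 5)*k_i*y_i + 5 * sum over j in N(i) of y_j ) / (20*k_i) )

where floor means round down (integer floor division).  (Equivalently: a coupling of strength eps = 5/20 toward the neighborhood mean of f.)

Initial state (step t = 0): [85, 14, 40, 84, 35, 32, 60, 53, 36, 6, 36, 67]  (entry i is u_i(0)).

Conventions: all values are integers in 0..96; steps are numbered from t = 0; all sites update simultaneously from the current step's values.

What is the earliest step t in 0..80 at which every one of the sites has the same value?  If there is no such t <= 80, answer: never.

Answer: 12
Key observation: Synchronization is absorbing here: once all sites are equal they stay equal, and step 12 is the first all-equal step.

Derivation:
t=0: [85, 14, 40, 84, 35, 32, 60, 53, 36, 6, 36, 67]  (not all equal)
t=1: [18, 20, 43, 19, 39, 36, 40, 46, 40, 14, 40, 34]  (not all equal)
t=2: [25, 28, 47, 26, 44, 41, 45, 50, 45, 22, 45, 40]  (not all equal)
t=3: [34, 36, 53, 34, 50, 47, 51, 52, 51, 31, 51, 47]  (not all equal)
t=4: [43, 44, 50, 43, 53, 54, 52, 52, 52, 40, 52, 54]  (not all equal)
t=5: [51, 52, 54, 51, 51, 50, 52, 52, 52, 49, 52, 50]  (not all equal)
t=6: [53, 53, 50, 53, 53, 54, 53, 53, 53, 55, 53, 54]  (not all equal)
t=7: [51, 51, 53, 51, 51, 50, 51, 51, 51, 49, 51, 50]  (not all equal)
t=8: [54, 54, 51, 54, 54, 54, 54, 54, 54, 55, 54, 54]  (not all equal)
t=9: [50, 50, 52, 50, 50, 50, 50, 50, 50, 49, 50, 50]  (not all equal)
t=10: [54, 54, 53, 54, 54, 54, 54, 54, 54, 55, 54, 54]  (not all equal)
t=11: [50, 50, 50, 50, 50, 50, 50, 50, 50, 49, 50, 50]  (not all equal)
t=12: [55, 55, 55, 55, 55, 55, 55, 55, 55, 55, 55, 55]  (all equal)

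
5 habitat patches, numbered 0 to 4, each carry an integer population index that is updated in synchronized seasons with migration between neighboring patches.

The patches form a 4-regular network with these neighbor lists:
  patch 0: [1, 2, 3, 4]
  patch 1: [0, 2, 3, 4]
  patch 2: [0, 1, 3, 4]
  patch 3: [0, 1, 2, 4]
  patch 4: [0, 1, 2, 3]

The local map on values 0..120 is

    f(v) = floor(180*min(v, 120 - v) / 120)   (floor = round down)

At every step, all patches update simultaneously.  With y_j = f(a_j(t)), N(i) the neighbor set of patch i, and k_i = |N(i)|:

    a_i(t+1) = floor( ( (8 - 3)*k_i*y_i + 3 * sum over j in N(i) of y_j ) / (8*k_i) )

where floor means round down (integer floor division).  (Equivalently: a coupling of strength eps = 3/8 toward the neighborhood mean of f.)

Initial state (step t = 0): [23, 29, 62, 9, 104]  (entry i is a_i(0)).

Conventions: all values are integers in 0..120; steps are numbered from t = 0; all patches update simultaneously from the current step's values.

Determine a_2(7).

Simulating step by step:
t=0: [23, 29, 62, 9, 104]
t=1: [36, 41, 65, 25, 31]
t=2: [54, 58, 69, 45, 50]
t=3: [79, 82, 76, 71, 76]
t=4: [62, 60, 65, 69, 65]
t=5: [85, 86, 82, 79, 82]
t=6: [53, 53, 56, 58, 56]
t=7: [80, 80, 83, 84, 83]

Answer: a_2(7) = 83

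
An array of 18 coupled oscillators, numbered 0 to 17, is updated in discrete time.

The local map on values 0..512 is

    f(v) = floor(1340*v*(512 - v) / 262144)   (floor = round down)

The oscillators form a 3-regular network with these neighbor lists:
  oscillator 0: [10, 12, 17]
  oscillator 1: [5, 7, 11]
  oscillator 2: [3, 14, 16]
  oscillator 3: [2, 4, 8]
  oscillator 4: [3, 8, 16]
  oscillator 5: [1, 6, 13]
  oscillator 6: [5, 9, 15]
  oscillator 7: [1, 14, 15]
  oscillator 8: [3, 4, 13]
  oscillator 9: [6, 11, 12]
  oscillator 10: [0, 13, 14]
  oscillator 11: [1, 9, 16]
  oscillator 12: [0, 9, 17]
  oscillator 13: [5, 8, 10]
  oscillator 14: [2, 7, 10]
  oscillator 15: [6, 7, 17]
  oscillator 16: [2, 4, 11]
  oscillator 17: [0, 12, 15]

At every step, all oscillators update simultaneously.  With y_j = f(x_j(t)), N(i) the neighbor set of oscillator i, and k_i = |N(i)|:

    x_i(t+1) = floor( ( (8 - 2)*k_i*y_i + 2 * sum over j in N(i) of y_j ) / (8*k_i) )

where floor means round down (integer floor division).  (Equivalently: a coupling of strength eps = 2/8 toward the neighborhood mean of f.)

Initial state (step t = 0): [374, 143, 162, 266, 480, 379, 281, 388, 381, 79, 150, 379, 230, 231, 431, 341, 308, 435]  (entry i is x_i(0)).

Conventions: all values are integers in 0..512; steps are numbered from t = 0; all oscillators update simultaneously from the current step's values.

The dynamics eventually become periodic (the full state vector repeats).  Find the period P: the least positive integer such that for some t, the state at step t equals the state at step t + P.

Answer: 2
Key observation: The state at step 7, [315, 315, 315, 316, 316, 315, 315, 315, 316, 315, 315, 315, 315, 315, 315, 315, 315, 315], reappears at step 9 — and no state repeats earlier — so the cycle the system enters has period 2.

Derivation:
t=0: [374, 143, 162, 266, 480, 379, 281, 388, 381, 79, 150, 379, 230, 231, 431, 341, 308, 435]
t=1: [262, 265, 286, 302, 134, 270, 309, 245, 253, 207, 272, 256, 298, 314, 201, 285, 292, 202]
t=2: [332, 334, 328, 319, 275, 330, 322, 332, 325, 323, 330, 333, 325, 321, 322, 328, 322, 322]
t=3: [306, 303, 309, 314, 327, 307, 311, 305, 312, 311, 307, 305, 309, 311, 310, 308, 312, 310]
t=4: [321, 322, 319, 316, 311, 320, 319, 321, 317, 319, 320, 321, 320, 319, 320, 320, 317, 320]
t=5: [313, 312, 314, 316, 318, 313, 314, 313, 315, 313, 313, 313, 313, 314, 313, 313, 315, 313]
t=6: [318, 318, 317, 316, 315, 317, 317, 318, 316, 317, 317, 317, 318, 317, 317, 317, 316, 318]
t=7: [315, 315, 315, 316, 316, 315, 315, 315, 316, 315, 315, 315, 315, 315, 315, 315, 315, 315]
t=8: [317, 317, 316, 316, 316, 317, 317, 317, 316, 317, 317, 317, 317, 316, 317, 317, 316, 317]
t=9: [315, 315, 315, 316, 316, 315, 315, 315, 316, 315, 315, 315, 315, 315, 315, 315, 315, 315]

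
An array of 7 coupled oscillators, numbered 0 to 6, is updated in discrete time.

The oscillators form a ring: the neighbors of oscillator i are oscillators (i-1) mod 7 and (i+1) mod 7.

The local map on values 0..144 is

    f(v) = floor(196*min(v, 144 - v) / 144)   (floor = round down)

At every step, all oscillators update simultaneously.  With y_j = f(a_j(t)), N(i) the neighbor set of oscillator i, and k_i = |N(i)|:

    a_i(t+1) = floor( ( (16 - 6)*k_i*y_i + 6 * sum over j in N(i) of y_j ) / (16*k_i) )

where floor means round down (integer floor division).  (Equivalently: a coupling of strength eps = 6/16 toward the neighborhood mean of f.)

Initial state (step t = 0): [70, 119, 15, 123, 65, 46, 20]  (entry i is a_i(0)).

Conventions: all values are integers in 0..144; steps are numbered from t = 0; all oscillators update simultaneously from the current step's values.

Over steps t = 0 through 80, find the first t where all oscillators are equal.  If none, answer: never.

Answer: never
Key observation: The state at step 20 reappears at step 24 — the system is in a cycle of period 4 from step 20 on.  No step 0..24 is synchronized, and the cycle repeats forever, so no step up to 80 (or ever) has all oscillators equal.

Derivation:
t=0: [70, 119, 15, 123, 65, 46, 20]  (not all equal)
t=1: [70, 42, 24, 37, 71, 60, 46]  (not all equal)
t=2: [81, 59, 40, 55, 84, 80, 71]  (not all equal)
t=3: [86, 76, 62, 71, 80, 87, 92]  (not all equal)
t=4: [79, 87, 87, 92, 86, 77, 72]  (not all equal)
t=5: [87, 79, 75, 72, 78, 89, 94]  (not all equal)
t=6: [77, 86, 93, 95, 87, 75, 70]  (not all equal)
t=7: [89, 78, 70, 68, 77, 90, 93]  (not all equal)
t=8: [75, 87, 93, 92, 87, 75, 70]  (not all equal)
t=9: [90, 78, 70, 71, 78, 90, 94]  (not all equal)
t=10: [75, 87, 94, 94, 87, 75, 69]  (not all equal)
t=11: [90, 78, 69, 69, 78, 90, 93]  (not all equal)
t=12: [75, 86, 92, 92, 86, 75, 70]  (not all equal)
t=13: [90, 79, 71, 71, 79, 90, 94]  (not all equal)
t=14: [74, 86, 94, 94, 86, 74, 69]  (not all equal)
t=15: [91, 79, 69, 69, 79, 91, 93]  (not all equal)
t=16: [74, 85, 92, 92, 85, 74, 70]  (not all equal)
t=17: [92, 80, 71, 71, 80, 92, 95]  (not all equal)
t=18: [72, 85, 94, 94, 85, 72, 67]  (not all equal)
t=19: [93, 81, 70, 70, 81, 93, 93]  (not all equal)
t=20: [72, 83, 93, 93, 83, 72, 69]  (not all equal)
t=21: [94, 83, 71, 71, 83, 94, 94]  (not all equal)
t=22: [70, 82, 93, 93, 82, 70, 68]  (not all equal)
t=23: [92, 83, 71, 71, 83, 92, 93]  (not all equal)
t=24: [72, 83, 93, 93, 83, 72, 69]  (not all equal)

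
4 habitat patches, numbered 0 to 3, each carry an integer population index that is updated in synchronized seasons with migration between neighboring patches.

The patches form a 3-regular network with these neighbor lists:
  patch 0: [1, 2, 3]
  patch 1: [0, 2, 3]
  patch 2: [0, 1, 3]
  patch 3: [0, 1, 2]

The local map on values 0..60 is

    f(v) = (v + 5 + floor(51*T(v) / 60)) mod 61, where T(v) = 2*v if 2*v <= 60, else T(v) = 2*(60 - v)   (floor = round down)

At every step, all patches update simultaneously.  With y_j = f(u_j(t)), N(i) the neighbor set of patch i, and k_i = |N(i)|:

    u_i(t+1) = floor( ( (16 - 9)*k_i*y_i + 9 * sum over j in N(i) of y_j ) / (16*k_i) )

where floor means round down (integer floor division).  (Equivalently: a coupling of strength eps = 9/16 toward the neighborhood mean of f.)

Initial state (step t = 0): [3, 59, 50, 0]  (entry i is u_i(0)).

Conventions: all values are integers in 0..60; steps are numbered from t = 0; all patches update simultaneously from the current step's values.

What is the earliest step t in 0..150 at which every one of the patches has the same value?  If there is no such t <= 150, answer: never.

Simulating step by step:
t=0: [3, 59, 50, 0]  (not all equal)
t=1: [9, 7, 8, 7]  (not all equal)
t=2: [26, 24, 25, 24]  (not all equal)
t=3: [11, 9, 10, 9]  (not all equal)
t=4: [31, 30, 31, 30]  (not all equal)
t=5: [24, 24, 24, 24]  (all equal)

Answer: 5
Key observation: Synchronization is absorbing here: once all patches are equal they stay equal, and step 5 is the first all-equal step.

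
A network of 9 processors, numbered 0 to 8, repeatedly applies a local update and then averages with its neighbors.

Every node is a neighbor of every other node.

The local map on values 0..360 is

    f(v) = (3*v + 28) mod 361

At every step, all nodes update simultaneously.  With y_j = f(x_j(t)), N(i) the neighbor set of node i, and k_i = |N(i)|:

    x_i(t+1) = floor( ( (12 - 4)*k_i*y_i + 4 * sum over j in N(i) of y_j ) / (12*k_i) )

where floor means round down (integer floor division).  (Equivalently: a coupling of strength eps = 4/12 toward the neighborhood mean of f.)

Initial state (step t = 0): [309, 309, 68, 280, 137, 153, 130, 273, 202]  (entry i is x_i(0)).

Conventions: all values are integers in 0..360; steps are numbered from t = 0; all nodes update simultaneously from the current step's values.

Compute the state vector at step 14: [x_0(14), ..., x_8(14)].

Simulating step by step:
t=0: [309, 309, 68, 280, 137, 153, 130, 273, 202]
t=1: [208, 208, 207, 153, 111, 141, 98, 140, 233]
t=2: [244, 244, 242, 141, 62, 118, 263, 116, 65]
t=3: [55, 55, 51, 88, 165, 45, 91, 41, 171]
t=4: [196, 196, 188, 258, 176, 177, 263, 170, 188]
t=5: [230, 230, 215, 121, 193, 195, 130, 182, 215]
t=6: [312, 312, 284, 107, 242, 246, 124, 222, 284]
t=7: [217, 217, 165, 284, 86, 94, 90, 274, 165]
t=8: [287, 287, 190, 187, 267, 282, 275, 169, 190]
t=9: [171, 171, 214, 209, 133, 161, 148, 175, 214]
t=10: [187, 187, 267, 258, 115, 168, 144, 194, 267]
t=11: [195, 195, 120, 103, 60, 160, 115, 209, 120]
t=12: [222, 222, 81, 275, 194, 156, 72, 248, 81]
t=13: [292, 292, 253, 165, 239, 168, 236, 115, 253]
t=14: [150, 150, 77, 137, 50, 143, 45, 44, 77]

Answer: [150, 150, 77, 137, 50, 143, 45, 44, 77]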